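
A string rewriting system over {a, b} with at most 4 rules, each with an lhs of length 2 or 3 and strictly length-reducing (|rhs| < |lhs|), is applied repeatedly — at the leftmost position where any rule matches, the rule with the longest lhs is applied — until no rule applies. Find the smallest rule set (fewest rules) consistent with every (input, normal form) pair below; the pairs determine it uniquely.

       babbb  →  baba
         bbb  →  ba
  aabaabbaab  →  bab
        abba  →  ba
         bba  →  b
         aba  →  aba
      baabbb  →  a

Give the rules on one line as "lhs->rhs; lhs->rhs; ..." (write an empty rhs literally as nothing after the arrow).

  | babbb => baba
  | bbb => ba
  | aabaabbaab => bbaabbaab => aaabbaab => babbaab => baaaab => bbaab => aaab => bab
  | abba => aaa => ba

aa->b; bb->a; bbb->ba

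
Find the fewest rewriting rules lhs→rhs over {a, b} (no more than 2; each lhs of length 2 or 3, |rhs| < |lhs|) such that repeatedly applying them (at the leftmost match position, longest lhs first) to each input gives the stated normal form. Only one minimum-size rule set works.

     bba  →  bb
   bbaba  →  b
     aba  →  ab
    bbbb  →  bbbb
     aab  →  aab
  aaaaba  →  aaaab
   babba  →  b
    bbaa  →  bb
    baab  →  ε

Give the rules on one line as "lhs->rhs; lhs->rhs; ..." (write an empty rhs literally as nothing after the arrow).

ba->b; bab->

  | bba => bb
  | bbaba => ba => b
  | aba => ab
  | bbbb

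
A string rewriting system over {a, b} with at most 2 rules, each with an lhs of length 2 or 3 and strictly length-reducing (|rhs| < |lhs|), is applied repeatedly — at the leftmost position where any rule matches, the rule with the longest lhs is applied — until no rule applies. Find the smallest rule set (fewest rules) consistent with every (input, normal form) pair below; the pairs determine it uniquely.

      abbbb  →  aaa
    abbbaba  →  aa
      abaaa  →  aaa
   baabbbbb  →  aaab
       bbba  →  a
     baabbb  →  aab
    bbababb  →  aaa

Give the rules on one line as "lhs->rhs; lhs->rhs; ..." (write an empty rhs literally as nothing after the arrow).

ba->; bb->a

  | abbbb => aabb => aaa
  | abbbaba => aababa => aaba => aa
  | abaaa => aaa
  | baabbbbb => abbbbb => aabbb => aaab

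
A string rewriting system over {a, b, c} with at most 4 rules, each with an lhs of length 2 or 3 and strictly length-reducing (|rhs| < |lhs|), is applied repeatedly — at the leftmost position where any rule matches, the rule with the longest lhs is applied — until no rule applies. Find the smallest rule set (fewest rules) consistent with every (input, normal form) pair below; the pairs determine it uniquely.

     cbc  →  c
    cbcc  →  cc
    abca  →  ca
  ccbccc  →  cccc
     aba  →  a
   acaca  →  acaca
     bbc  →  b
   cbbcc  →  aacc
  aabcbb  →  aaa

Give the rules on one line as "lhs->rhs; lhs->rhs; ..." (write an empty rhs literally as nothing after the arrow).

  | cbc => c
  | cbcc => cc
  | abca => ca
  | ccbccc => cccc

ab->; bc->; cbb->aa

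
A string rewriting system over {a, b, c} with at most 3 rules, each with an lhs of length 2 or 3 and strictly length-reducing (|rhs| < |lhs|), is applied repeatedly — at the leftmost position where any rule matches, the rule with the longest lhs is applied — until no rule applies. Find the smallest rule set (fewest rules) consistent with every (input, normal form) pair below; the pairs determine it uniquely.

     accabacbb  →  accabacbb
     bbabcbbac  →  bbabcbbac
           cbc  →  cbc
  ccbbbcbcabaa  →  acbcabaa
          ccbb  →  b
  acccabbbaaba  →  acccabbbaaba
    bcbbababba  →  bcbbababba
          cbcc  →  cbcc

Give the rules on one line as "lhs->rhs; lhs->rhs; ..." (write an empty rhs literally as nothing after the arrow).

  | accabacbb
  | bbabcbbac
  | cbc
  | ccbbbcbcabaa => bbcbcabaa => acbcabaa

bbc->ac; ccb->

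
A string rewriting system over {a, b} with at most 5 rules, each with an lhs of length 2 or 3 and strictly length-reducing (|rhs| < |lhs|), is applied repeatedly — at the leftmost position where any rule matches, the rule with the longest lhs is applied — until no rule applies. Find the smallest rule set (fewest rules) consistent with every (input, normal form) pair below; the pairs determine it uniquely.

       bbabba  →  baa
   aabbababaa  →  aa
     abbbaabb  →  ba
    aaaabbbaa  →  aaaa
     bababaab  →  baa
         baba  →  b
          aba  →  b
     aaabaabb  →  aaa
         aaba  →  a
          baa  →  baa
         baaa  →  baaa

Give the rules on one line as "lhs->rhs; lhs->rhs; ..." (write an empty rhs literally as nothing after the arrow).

ab->a; aba->bb; abb->a; bb->b

  | bbabba => babba => baa
  | aabbababaa => aaababaa => aabbbaa => aabaa => abba => aa
  | abbbaabb => abaabb => bbabb => babb => ba
  | aaaabbbaa => aaaabaa => aaabba => aaaa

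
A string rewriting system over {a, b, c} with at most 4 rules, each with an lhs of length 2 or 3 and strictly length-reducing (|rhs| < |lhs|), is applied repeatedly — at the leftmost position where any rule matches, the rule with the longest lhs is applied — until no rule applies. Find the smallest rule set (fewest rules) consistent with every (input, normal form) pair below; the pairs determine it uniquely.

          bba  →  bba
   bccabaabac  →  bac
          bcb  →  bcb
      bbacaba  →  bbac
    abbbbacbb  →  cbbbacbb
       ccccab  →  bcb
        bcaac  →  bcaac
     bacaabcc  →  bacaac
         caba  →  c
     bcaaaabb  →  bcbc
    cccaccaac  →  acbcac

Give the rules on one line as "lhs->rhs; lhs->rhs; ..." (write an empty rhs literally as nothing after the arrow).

  | bba
  | bccabaabac => baabaabac => baabac => bac
  | bcb
  | bbacaba => bbac

aaa->bc; ab->c; aba->; cc->a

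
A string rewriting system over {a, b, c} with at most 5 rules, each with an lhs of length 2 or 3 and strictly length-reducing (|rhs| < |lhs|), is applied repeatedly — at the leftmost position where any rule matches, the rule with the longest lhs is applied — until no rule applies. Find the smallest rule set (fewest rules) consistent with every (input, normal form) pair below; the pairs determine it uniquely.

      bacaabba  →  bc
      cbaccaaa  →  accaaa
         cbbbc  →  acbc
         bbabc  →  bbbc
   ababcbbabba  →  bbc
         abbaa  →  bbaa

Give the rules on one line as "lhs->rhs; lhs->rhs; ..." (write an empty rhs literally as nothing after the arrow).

ab->b; aca->c; cba->a; cbb->ac

  | bacaabba => bcabba => bcbba => baca => bc
  | cbaccaaa => accaaa
  | cbbbc => acbc
  | bbabc => bbbc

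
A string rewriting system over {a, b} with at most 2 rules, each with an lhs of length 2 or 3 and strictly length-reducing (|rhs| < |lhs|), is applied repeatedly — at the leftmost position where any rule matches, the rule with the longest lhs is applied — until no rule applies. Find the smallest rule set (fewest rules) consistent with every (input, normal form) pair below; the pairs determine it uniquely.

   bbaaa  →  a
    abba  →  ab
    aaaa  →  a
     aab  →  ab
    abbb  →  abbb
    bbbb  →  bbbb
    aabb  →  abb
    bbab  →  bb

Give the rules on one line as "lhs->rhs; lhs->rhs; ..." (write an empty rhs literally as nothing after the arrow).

aa->a; ba->

  | bbaaa => baa => a
  | abba => ab
  | aaaa => aaa => aa => a
  | aab => ab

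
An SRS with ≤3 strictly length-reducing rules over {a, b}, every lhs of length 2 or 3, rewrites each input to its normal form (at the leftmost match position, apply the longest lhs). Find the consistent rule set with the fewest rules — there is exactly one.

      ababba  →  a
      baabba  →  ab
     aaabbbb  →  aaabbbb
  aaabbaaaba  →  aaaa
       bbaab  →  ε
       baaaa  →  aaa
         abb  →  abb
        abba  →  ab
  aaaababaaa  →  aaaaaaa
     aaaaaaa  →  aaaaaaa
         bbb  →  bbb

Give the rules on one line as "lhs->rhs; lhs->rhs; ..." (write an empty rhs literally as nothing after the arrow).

ba->; bab->

  | ababba => aba => a
  | baabba => abba => ab
  | aaabbbb
  | aaabbaaaba => aaabaaba => aaaaba => aaaa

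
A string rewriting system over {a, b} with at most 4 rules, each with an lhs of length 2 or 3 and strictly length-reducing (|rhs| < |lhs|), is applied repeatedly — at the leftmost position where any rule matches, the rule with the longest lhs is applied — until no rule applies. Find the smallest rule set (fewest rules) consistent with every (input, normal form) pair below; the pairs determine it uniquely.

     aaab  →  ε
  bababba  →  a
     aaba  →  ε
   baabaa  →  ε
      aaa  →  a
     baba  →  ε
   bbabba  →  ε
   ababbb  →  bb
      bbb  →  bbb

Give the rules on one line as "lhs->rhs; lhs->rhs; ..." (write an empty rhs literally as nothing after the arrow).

aa->; ab->; ba->; bba->a

  | aaab => ab => ε
  | bababba => babba => bba => a
  | aaba => ba => ε
  | baabaa => abaa => aa => ε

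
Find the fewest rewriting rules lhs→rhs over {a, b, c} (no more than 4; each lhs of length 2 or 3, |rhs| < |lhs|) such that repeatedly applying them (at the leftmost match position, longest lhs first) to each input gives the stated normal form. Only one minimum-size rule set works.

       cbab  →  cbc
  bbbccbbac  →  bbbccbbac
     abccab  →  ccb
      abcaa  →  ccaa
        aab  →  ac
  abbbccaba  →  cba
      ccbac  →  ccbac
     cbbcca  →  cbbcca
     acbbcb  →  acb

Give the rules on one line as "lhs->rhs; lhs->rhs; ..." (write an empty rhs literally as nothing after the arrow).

  | cbab => cbc
  | bbbccbbac
  | abccab => cccab => ccb
  | abcaa => ccaa

ab->c; bcb->; cab->b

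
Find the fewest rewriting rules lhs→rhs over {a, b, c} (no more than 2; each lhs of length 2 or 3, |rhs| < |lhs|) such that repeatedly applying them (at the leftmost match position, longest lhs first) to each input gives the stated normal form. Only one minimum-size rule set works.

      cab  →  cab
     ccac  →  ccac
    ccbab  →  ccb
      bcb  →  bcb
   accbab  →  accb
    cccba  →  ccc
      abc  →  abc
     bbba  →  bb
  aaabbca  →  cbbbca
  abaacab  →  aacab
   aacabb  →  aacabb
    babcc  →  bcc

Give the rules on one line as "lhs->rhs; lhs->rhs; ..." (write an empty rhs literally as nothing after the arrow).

aaa->cb; ba->

  | cab
  | ccac
  | ccbab => ccb
  | bcb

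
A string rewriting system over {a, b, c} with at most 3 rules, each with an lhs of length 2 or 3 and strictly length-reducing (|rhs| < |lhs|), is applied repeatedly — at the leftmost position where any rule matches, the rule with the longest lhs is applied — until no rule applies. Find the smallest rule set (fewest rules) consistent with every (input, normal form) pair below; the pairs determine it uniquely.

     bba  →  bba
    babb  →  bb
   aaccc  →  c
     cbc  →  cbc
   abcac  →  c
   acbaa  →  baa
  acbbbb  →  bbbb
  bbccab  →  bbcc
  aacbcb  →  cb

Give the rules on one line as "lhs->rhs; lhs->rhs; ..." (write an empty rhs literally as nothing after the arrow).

  | bba
  | babb => bb
  | aaccc => acc => c
  | cbc

ab->; ac->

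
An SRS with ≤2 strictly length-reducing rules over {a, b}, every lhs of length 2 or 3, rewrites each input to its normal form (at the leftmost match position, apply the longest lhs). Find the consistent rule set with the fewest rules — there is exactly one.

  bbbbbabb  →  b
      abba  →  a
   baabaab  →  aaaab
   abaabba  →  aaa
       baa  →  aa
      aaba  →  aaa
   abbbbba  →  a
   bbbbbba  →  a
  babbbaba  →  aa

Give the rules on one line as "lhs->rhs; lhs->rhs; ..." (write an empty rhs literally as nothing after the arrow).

  | bbbbbabb => bbbbabb => bbbabb => bbabb => babb => abb => b
  | abba => ba => a
  | baabaab => aabaab => aaaab
  | abaabba => aaabba => aaba => aaa

abb->b; ba->a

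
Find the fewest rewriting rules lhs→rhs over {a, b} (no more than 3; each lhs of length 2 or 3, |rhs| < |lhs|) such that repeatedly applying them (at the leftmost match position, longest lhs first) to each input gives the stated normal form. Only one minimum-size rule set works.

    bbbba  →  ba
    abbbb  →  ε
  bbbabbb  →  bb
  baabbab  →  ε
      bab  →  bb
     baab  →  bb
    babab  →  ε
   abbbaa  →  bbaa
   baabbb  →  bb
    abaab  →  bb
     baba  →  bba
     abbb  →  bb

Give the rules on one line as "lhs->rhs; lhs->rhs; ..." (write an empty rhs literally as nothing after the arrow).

ab->b; abb->b; bbb->

  | bbbba => ba
  | abbbb => bbb => ε
  | bbbabbb => abbb => bb
  | baabbab => babab => bbab => bbb => ε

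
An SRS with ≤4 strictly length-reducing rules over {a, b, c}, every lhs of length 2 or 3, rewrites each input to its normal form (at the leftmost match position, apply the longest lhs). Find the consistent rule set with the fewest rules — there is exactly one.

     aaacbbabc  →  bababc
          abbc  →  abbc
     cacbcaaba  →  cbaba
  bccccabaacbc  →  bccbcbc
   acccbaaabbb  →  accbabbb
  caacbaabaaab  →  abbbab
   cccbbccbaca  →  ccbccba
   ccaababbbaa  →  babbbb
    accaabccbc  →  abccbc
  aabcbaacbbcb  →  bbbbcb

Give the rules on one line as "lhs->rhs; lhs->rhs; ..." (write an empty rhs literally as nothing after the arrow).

  | aaacbbabc => bacbbabc => bababc
  | abbc
  | cacbcaaba => cbcaaba => cbaba
  | bccccabaacbc => bcccbaacbc => bcccbbcbc => bccbcbc

aa->b; ca->; cbb->b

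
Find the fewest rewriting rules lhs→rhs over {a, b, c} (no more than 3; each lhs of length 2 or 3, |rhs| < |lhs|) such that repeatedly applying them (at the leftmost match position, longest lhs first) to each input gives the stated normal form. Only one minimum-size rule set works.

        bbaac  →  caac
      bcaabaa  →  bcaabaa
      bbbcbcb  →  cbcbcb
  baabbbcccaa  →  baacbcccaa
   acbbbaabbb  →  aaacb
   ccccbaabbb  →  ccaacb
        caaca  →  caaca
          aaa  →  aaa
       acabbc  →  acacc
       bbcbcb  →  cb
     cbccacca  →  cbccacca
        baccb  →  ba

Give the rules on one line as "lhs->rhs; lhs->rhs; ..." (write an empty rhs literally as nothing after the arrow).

bb->c; ccb->

  | bbaac => caac
  | bcaabaa
  | bbbcbcb => cbcbcb
  | baabbbcccaa => baacbcccaa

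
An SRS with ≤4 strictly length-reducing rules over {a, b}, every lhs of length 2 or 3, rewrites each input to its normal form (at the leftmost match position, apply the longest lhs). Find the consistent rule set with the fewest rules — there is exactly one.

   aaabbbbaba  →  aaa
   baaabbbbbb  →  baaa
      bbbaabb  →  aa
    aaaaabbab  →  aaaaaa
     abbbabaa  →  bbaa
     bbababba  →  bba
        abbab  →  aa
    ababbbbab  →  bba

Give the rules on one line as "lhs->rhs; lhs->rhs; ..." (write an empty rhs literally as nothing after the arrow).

  | aaabbbbaba => aaabbaba => aaaaba => aaab => aaa
  | baaabbbbbb => baaabbbb => baaabb => baaa
  | bbbaabb => aabb => aa
  | aaaaabbab => aaaaaab => aaaaaa

ab->a; aba->b; abb->a; bbb->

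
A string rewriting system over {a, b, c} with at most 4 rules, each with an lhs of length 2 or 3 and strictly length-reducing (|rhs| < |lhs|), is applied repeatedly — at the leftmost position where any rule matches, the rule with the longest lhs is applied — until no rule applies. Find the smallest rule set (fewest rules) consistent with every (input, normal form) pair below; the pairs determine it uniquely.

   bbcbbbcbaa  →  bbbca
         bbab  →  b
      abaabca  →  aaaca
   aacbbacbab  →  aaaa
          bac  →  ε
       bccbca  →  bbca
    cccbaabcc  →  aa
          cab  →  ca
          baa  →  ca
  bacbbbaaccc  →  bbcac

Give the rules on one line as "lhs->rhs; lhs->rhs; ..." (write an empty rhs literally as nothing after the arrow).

ab->a; ba->c; cb->; cc->

  | bbcbbbcbaa => bbbbcbaa => bbbbaa => bbbca
  | bbab => bcb => b
  | abaabca => aaabca => aaaca
  | aacbbacbab => aabacbab => aaacbab => aaaab => aaaa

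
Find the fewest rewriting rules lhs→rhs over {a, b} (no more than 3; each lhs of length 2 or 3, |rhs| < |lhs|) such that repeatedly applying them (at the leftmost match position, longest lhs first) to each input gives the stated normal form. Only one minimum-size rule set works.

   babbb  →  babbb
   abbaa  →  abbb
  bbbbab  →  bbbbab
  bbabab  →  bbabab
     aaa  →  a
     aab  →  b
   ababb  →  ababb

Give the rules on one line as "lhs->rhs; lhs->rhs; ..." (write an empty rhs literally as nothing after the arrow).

  | babbb
  | abbaa => abbb
  | bbbbab
  | bbabab

aa->; baa->bb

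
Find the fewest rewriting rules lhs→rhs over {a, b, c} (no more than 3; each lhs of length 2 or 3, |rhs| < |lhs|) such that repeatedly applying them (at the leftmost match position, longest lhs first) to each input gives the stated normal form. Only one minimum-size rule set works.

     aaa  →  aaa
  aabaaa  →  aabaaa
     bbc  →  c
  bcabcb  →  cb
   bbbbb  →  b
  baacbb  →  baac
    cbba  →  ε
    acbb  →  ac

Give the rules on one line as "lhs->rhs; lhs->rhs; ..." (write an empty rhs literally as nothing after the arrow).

bb->; ca->

  | aaa
  | aabaaa
  | bbc => c
  | bcabcb => bbcb => cb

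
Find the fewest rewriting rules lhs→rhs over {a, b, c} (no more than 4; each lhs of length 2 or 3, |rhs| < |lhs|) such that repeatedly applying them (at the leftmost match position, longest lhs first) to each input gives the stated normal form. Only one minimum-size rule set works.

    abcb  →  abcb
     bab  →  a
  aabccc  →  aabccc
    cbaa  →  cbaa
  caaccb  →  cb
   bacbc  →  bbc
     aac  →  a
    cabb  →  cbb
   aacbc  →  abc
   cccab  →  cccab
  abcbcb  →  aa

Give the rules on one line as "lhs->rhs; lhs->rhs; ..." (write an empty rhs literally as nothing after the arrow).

  | abcb
  | bab => a
  | aabccc
  | cbaa

abb->bb; ac->; bab->a; cbc->a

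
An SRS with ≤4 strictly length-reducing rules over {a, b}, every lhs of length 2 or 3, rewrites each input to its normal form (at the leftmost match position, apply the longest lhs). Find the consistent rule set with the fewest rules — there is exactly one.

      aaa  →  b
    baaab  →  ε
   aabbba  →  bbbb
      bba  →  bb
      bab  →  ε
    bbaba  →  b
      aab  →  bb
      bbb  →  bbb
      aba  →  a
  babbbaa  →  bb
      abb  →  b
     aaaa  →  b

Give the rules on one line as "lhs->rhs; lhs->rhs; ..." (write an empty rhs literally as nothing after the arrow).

aa->b; ab->; ba->b; bab->

  | aaa => ba => b
  | baaab => baab => bab => ε
  | aabbba => bbbba => bbbb
  | bba => bb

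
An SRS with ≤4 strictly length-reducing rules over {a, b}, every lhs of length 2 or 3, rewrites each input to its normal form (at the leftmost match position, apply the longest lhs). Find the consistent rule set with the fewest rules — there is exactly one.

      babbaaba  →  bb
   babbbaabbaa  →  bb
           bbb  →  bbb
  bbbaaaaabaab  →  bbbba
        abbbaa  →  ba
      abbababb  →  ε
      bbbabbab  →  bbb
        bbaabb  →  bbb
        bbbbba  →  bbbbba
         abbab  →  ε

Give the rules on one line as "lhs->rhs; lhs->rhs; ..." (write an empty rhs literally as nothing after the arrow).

  | babbaaba => baaaaba => baaba => bbaa => bb
  | babbbaabbaa => baabaabbaa => bbaaabbaa => bbabbaa => bbaaaa => bbaa => bb
  | bbb
  | bbbaaaaabaab => bbbaaabaab => bbbabaab => bbbaab => bbbba

aa->; aab->ba; ab->; abb->aa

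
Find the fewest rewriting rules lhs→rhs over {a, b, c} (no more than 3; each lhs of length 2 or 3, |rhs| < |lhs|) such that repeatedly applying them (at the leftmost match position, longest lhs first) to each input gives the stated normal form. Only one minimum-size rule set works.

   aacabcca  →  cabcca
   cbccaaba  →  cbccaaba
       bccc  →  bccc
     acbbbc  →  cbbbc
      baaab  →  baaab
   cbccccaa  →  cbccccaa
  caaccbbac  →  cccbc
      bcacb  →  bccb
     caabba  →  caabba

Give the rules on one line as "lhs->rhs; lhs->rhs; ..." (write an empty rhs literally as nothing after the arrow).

ac->c; bac->c

  | aacabcca => acabcca => cabcca
  | cbccaaba
  | bccc
  | acbbbc => cbbbc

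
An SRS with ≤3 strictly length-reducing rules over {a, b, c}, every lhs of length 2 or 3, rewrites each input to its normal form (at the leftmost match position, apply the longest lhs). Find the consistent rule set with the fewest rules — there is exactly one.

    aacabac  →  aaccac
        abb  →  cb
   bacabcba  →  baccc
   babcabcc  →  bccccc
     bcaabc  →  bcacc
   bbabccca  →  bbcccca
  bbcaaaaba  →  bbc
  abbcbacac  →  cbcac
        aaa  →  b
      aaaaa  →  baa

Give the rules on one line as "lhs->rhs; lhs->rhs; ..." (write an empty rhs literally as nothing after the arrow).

  | aacabac => aaccac
  | abb => cb
  | bacabcba => bacccba => baccab => baccc
  | babcabcc => bccabcc => bccccc

aaa->b; ab->c; cba->ab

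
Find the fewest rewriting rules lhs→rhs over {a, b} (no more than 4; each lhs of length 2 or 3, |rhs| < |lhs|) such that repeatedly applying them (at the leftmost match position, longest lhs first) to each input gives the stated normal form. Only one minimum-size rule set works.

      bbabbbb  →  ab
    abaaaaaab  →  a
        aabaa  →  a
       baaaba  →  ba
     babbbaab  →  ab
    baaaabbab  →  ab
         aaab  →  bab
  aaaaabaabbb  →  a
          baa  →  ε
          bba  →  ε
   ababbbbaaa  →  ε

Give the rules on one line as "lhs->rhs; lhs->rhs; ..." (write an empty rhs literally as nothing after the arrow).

aa->b; bb->; bba->; bbb->a

  | bbabbbb => bbbb => ab
  | abaaaaaab => abbaaaab => aaaab => baab => bbb => a
  | aabaa => bbaa => a
  | baaaba => bbaba => ba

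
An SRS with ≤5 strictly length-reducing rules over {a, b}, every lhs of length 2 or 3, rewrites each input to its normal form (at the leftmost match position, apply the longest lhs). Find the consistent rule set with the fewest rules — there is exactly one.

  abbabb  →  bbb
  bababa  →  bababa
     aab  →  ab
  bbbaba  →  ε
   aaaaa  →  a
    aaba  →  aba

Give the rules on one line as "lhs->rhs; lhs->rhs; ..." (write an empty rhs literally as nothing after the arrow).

aa->a; abb->ba; baa->b; bba->

  | abbabb => baabb => bbb
  | bababa
  | aab => ab
  | bbbaba => bba => ε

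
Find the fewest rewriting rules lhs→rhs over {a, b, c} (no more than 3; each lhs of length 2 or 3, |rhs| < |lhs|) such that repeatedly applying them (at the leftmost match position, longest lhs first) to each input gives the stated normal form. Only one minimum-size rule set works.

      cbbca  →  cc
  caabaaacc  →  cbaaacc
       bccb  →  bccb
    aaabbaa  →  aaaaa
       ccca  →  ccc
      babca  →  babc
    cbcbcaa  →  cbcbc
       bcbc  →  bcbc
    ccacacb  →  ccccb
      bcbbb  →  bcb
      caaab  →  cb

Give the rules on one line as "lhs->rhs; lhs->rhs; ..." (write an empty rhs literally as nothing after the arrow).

  | cbbca => cca => cc
  | caabaaacc => cabaaacc => cbaaacc
  | bccb
  | aaabbaa => aaaaa

bb->; ca->c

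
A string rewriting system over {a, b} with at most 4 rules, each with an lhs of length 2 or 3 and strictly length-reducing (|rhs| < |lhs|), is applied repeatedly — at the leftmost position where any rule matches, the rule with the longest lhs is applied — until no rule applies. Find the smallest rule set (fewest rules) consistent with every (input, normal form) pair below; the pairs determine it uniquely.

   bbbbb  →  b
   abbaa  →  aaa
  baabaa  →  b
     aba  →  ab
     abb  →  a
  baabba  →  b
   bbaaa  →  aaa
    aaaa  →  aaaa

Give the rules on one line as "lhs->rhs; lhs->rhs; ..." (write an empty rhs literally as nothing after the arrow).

ba->b; bab->ba; bb->

  | bbbbb => bbb => b
  | abbaa => aaa
  | baabaa => babaa => baaa => baa => ba => b
  | aba => ab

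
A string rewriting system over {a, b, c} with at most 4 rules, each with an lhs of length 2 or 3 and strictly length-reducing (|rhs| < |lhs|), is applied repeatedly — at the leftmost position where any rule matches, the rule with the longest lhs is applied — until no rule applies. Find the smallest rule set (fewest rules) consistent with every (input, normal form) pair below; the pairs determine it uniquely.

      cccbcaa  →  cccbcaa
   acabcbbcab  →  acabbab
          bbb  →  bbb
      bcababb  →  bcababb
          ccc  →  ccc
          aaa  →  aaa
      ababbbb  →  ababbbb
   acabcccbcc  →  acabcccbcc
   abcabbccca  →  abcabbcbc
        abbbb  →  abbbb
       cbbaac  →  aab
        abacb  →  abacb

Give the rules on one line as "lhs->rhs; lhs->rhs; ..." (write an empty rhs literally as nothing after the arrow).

aac->b; cbb->aa; cca->bc

  | cccbcaa
  | acabcbbcab => acabaacab => acabbab
  | bbb
  | bcababb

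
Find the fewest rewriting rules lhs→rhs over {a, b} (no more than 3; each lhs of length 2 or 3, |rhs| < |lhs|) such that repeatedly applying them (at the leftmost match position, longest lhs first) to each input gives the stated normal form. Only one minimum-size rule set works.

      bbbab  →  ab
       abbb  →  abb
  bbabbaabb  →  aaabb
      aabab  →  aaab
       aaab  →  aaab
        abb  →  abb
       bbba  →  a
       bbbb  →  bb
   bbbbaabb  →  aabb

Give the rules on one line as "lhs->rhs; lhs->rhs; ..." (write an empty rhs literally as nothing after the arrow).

  | bbbab => bbab => bab => ab
  | abbb => abb
  | bbabbaabb => babbaabb => abbaabb => abaabb => aaabb
  | aabab => aaab

ba->a; bbb->bb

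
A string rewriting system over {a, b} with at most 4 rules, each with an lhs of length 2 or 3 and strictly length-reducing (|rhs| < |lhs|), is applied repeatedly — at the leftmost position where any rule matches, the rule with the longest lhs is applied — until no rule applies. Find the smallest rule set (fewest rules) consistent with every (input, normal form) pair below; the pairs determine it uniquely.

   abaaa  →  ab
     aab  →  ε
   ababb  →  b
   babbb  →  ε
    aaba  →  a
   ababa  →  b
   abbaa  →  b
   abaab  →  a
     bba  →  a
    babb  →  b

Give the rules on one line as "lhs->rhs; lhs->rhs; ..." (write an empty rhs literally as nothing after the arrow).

aa->b; ba->b; bb->; bbb->aa

  | abaaa => abaa => aba => ab
  | aab => bb => ε
  | ababb => abbb => aaa => ba => b
  | babbb => bbbb => aab => bb => ε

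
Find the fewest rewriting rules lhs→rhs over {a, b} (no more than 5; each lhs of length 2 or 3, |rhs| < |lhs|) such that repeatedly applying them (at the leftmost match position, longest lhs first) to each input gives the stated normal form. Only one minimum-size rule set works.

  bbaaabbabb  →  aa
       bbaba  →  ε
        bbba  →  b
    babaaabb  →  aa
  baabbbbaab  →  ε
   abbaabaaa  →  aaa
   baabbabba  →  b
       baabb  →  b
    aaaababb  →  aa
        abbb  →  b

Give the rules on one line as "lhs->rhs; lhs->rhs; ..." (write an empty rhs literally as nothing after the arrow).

  | bbaaabbabb => aaabbabb => aaabb => aa
  | bbaba => aba => ε
  | bbba => ba => b
  | babaaabb => bbaaabb => aaabb => aa

aba->; abb->; ba->b; bb->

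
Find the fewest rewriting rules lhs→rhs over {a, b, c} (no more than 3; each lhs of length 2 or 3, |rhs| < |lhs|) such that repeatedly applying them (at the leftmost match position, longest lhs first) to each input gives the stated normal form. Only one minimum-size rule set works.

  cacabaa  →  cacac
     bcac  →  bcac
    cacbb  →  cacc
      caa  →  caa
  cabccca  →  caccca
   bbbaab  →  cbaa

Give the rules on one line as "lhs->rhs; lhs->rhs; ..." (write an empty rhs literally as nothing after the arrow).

aaa->ac; ab->a; bb->c

  | cacabaa => cacaaa => cacac
  | bcac
  | cacbb => cacc
  | caa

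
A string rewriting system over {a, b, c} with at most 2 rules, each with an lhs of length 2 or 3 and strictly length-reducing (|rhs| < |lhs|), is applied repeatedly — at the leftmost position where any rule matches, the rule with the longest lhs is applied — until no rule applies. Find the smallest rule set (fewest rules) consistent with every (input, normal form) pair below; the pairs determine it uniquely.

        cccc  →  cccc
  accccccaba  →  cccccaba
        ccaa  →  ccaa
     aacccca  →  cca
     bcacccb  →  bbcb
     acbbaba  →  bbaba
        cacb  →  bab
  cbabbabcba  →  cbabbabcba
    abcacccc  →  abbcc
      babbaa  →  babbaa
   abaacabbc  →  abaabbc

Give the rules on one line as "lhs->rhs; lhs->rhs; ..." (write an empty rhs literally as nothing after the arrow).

ac->; cac->ba

  | cccc
  | accccccaba => cccccaba
  | ccaa
  | aacccca => accca => cca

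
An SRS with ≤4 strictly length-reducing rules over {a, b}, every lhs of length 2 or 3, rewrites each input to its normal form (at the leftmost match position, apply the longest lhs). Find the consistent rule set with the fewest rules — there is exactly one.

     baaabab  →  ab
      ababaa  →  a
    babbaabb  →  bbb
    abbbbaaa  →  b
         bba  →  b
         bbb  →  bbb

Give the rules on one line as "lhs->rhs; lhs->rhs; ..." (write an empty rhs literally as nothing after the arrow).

  | baaabab => abab => ab
  | ababaa => abaa => a
  | babbaabb => bbaabb => bbb
  | abbbbaaa => bbbaaa => bba => b

abb->b; ba->; baa->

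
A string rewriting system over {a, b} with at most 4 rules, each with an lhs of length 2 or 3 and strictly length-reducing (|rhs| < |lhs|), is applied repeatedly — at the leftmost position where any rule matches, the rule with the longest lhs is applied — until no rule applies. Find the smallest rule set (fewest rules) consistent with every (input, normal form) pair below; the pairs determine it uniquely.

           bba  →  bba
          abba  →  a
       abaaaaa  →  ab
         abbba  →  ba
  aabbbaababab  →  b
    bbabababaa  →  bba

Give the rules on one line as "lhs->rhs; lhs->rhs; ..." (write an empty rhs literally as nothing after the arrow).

aa->a; aba->ab; abb->; bab->b

  | bba
  | abba => a
  | abaaaaa => abaaaa => abaaa => abaa => aba => ab
  | abbba => ba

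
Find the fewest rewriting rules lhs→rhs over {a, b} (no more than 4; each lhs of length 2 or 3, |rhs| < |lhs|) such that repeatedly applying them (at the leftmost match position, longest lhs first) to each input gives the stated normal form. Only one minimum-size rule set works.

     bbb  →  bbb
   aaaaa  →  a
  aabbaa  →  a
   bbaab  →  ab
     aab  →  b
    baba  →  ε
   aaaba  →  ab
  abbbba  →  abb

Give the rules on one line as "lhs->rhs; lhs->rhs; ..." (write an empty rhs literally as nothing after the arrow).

aa->; ba->b; bba->

  | bbb
  | aaaaa => aaa => a
  | aabbaa => bbaa => a
  | bbaab => ab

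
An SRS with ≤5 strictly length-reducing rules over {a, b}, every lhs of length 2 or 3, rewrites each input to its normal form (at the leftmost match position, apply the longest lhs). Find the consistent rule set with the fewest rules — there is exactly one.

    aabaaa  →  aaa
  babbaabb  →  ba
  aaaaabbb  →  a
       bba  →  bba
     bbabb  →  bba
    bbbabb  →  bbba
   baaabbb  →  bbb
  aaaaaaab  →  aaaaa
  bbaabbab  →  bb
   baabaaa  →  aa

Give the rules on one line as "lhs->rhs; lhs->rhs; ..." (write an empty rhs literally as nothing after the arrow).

  | aabaaa => aaa
  | babbaabb => babaabb => babb => bab => ba
  | aaaaabbb => aaabb => ab => a
  | bba

aab->; ab->a; aba->; baa->ab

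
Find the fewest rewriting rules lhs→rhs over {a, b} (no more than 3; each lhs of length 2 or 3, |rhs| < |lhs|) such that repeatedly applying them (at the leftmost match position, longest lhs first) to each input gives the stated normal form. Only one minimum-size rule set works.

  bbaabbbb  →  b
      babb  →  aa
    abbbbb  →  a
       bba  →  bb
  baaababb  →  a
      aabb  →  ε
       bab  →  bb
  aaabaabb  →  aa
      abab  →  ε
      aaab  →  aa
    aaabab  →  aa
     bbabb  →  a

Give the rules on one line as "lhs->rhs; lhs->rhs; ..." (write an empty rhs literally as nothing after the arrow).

ab->; ba->b; bbb->aa

  | bbaabbbb => bbabbbb => bbbbbb => aabbb => abb => b
  | babb => bbb => aa
  | abbbbb => bbbb => aab => a
  | bba => bb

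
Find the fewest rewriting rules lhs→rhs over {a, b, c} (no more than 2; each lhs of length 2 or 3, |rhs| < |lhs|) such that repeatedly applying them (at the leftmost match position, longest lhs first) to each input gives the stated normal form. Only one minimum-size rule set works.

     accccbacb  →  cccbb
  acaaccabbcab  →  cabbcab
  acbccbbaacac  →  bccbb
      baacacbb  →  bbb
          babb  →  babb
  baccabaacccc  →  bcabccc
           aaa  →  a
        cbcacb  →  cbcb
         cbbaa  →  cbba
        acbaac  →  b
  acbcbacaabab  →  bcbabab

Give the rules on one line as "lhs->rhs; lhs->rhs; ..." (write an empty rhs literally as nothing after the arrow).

aa->a; ac->

  | accccbacb => cccbacb => cccbb
  | acaaccabbcab => aaccabbcab => accabbcab => cabbcab
  | acbccbbaacac => bccbbaacac => bccbbacac => bccbbac => bccbb
  | baacacbb => bacacbb => bacbb => bbb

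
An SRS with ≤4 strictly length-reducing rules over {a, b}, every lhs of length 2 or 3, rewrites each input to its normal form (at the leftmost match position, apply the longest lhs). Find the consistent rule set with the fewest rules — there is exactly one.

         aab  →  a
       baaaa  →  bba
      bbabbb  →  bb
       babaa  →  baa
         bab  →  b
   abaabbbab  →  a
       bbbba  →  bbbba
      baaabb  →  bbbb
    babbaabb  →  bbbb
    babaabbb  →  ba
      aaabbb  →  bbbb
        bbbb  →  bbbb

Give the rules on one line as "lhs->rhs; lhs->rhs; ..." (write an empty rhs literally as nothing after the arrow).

  | aab => a
  | baaaa => bba
  | bbabbb => bbab => bb
  | babaa => baa

aaa->b; ab->; abb->a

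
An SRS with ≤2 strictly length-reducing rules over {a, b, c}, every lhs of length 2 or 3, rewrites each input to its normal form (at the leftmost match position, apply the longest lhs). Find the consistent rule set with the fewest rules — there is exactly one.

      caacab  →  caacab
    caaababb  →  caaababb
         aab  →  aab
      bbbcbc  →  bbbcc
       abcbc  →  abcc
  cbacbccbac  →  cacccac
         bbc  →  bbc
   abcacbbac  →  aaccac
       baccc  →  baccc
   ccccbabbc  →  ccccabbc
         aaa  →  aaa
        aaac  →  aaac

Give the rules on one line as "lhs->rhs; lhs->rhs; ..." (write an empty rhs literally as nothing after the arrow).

bca->ac; cb->c

  | caacab
  | caaababb
  | aab
  | bbbcbc => bbbcc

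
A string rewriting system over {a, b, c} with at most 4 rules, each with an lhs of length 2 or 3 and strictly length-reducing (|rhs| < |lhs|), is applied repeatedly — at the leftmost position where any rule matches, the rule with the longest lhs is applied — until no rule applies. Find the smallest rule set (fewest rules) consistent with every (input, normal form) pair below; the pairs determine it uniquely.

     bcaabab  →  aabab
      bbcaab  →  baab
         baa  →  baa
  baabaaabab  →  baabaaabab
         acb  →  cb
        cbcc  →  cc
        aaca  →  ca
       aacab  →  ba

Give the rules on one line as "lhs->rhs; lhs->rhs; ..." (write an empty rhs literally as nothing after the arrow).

ac->c; bc->; cab->ba

  | bcaabab => aabab
  | bbcaab => baab
  | baa
  | baabaaabab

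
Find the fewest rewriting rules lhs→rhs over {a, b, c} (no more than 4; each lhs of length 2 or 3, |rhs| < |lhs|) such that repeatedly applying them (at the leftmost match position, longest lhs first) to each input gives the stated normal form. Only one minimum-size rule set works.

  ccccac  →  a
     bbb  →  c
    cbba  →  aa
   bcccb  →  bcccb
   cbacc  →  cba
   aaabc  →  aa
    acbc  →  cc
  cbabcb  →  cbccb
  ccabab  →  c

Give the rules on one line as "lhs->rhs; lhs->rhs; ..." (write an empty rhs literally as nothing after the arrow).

  | ccccac => cccac => ccac => cac => ac => a
  | bbb => ab => c
  | cbba => caa => aa
  | bcccb

ab->c; ac->a; bb->a; ca->a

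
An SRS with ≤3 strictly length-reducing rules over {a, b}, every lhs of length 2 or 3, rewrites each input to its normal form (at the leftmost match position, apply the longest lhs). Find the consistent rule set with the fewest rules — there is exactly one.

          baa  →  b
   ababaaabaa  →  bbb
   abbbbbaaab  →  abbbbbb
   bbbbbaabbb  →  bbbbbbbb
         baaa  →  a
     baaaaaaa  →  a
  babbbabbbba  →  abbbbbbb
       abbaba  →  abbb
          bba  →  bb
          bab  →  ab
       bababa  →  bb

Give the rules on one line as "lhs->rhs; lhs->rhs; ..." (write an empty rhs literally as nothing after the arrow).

  | baa => aa => b
  | ababaaabaa => aabaaabaa => bbaaabaa => bbaabaa => bbabaa => bbbaa => bbba => bbb
  | abbbbbaaab => abbbbbaab => abbbbbab => abbbbbb
  | bbbbbaabbb => bbbbbabbb => bbbbbbbb

aa->b; ba->a; bba->bb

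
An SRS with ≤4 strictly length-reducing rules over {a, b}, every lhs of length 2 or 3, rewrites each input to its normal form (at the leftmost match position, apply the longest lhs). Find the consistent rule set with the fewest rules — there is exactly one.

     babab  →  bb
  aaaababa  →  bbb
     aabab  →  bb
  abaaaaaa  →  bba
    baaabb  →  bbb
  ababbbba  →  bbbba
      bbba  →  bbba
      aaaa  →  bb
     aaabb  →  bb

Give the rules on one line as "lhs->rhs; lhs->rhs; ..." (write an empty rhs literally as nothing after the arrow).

aa->b; ab->; aba->

  | babab => bb
  | aaaababa => baababa => bbbaba => bbb
  | aabab => bbab => bb
  | abaaaaaa => aaaaa => baaa => bba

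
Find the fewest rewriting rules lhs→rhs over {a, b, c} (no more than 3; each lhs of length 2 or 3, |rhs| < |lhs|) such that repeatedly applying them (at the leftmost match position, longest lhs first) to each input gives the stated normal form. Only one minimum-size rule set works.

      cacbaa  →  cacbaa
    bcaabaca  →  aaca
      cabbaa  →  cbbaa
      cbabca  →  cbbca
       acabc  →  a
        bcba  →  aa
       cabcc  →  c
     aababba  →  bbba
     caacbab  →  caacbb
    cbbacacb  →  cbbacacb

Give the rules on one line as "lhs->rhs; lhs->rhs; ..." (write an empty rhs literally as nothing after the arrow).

ab->b; bcb->a; cbc->

  | cacbaa
  | bcaabaca => bcabaca => bcbaca => aaca
  | cabbaa => cbbaa
  | cbabca => cbbca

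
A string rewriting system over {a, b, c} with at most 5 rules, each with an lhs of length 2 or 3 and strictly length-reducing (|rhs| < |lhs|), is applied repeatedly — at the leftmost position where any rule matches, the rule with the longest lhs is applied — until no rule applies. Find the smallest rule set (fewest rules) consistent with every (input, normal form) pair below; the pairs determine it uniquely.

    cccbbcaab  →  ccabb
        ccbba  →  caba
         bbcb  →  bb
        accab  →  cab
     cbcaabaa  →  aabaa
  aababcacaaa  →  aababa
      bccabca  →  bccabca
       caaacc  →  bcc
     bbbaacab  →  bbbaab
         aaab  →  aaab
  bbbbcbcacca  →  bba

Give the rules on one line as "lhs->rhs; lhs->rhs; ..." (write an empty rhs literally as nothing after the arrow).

ac->; bbc->b; caa->bc; cb->a

  | cccbbcaab => ccabcaab => ccabbcb => ccabb
  | ccbba => caba
  | bbcb => bb
  | accab => cab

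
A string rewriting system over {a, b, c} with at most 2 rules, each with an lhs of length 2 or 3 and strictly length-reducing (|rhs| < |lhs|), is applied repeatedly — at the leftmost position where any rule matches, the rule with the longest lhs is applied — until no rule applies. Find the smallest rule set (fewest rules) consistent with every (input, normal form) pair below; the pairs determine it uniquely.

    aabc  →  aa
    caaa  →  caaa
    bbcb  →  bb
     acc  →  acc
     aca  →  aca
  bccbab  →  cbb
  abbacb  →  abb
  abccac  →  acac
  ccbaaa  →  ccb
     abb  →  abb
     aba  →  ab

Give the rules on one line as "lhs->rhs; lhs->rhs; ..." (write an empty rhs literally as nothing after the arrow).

ba->b; bc->

  | aabc => aa
  | caaa
  | bbcb => bb
  | acc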